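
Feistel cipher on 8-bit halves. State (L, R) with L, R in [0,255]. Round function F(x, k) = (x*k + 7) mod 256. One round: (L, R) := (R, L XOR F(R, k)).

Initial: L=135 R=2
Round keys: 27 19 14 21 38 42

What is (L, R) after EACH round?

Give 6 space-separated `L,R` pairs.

Answer: 2,186 186,215 215,115 115,161 161,158 158,82

Derivation:
Round 1 (k=27): L=2 R=186
Round 2 (k=19): L=186 R=215
Round 3 (k=14): L=215 R=115
Round 4 (k=21): L=115 R=161
Round 5 (k=38): L=161 R=158
Round 6 (k=42): L=158 R=82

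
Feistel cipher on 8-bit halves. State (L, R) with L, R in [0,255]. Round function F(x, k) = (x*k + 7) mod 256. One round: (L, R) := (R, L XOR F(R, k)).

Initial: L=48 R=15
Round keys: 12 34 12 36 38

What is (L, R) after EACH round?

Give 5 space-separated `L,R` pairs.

Answer: 15,139 139,114 114,212 212,165 165,81

Derivation:
Round 1 (k=12): L=15 R=139
Round 2 (k=34): L=139 R=114
Round 3 (k=12): L=114 R=212
Round 4 (k=36): L=212 R=165
Round 5 (k=38): L=165 R=81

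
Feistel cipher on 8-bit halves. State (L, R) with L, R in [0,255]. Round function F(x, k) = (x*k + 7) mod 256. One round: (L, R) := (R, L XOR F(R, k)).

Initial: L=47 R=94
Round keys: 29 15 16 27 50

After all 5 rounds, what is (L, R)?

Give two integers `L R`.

Round 1 (k=29): L=94 R=130
Round 2 (k=15): L=130 R=251
Round 3 (k=16): L=251 R=53
Round 4 (k=27): L=53 R=101
Round 5 (k=50): L=101 R=244

Answer: 101 244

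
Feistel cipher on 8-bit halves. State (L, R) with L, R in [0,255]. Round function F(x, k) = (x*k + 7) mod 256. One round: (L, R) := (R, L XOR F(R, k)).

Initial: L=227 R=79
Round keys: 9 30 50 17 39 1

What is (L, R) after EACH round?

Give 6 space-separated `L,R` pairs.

Answer: 79,45 45,2 2,70 70,175 175,246 246,82

Derivation:
Round 1 (k=9): L=79 R=45
Round 2 (k=30): L=45 R=2
Round 3 (k=50): L=2 R=70
Round 4 (k=17): L=70 R=175
Round 5 (k=39): L=175 R=246
Round 6 (k=1): L=246 R=82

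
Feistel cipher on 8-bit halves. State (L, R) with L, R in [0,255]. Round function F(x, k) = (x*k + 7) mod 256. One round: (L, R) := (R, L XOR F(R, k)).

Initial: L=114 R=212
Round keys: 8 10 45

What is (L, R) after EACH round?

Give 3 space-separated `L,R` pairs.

Round 1 (k=8): L=212 R=213
Round 2 (k=10): L=213 R=141
Round 3 (k=45): L=141 R=5

Answer: 212,213 213,141 141,5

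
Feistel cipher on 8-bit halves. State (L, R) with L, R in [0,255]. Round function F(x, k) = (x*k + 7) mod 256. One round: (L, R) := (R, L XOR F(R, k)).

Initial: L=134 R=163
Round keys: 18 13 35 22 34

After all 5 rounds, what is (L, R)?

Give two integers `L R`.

Round 1 (k=18): L=163 R=251
Round 2 (k=13): L=251 R=101
Round 3 (k=35): L=101 R=45
Round 4 (k=22): L=45 R=128
Round 5 (k=34): L=128 R=42

Answer: 128 42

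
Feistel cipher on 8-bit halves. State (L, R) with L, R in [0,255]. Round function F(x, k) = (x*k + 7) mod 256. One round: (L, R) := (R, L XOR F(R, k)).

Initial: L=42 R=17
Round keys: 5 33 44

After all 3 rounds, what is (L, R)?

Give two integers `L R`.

Answer: 44 225

Derivation:
Round 1 (k=5): L=17 R=118
Round 2 (k=33): L=118 R=44
Round 3 (k=44): L=44 R=225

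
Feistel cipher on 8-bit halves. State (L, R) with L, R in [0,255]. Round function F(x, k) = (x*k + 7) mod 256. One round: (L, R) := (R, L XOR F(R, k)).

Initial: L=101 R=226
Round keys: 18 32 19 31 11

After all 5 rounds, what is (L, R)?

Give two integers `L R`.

Answer: 154 237

Derivation:
Round 1 (k=18): L=226 R=142
Round 2 (k=32): L=142 R=37
Round 3 (k=19): L=37 R=72
Round 4 (k=31): L=72 R=154
Round 5 (k=11): L=154 R=237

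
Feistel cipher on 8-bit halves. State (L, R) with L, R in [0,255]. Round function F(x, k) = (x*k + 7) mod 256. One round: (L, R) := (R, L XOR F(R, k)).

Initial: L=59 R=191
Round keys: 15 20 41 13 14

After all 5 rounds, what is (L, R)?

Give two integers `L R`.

Round 1 (k=15): L=191 R=3
Round 2 (k=20): L=3 R=252
Round 3 (k=41): L=252 R=96
Round 4 (k=13): L=96 R=27
Round 5 (k=14): L=27 R=225

Answer: 27 225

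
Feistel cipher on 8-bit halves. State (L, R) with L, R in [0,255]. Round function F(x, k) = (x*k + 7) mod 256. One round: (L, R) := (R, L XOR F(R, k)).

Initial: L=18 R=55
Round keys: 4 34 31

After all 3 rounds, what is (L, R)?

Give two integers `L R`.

Answer: 62 120

Derivation:
Round 1 (k=4): L=55 R=241
Round 2 (k=34): L=241 R=62
Round 3 (k=31): L=62 R=120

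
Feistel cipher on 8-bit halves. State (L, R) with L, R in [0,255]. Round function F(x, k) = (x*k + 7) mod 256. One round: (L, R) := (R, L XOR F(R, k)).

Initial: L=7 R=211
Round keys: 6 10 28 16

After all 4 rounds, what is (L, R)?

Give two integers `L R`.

Round 1 (k=6): L=211 R=254
Round 2 (k=10): L=254 R=32
Round 3 (k=28): L=32 R=121
Round 4 (k=16): L=121 R=183

Answer: 121 183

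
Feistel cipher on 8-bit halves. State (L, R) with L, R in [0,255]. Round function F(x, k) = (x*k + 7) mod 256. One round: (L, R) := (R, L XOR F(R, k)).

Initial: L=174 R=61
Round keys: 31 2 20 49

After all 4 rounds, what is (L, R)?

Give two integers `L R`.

Answer: 43 240

Derivation:
Round 1 (k=31): L=61 R=196
Round 2 (k=2): L=196 R=178
Round 3 (k=20): L=178 R=43
Round 4 (k=49): L=43 R=240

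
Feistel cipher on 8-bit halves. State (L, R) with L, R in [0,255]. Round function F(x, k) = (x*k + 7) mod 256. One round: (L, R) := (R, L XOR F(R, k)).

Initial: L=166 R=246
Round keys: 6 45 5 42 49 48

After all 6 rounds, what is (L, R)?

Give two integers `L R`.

Round 1 (k=6): L=246 R=109
Round 2 (k=45): L=109 R=198
Round 3 (k=5): L=198 R=136
Round 4 (k=42): L=136 R=145
Round 5 (k=49): L=145 R=64
Round 6 (k=48): L=64 R=150

Answer: 64 150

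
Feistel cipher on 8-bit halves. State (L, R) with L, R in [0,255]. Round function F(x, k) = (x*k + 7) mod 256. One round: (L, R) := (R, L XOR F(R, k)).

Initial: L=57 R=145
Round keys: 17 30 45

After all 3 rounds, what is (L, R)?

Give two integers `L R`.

Round 1 (k=17): L=145 R=145
Round 2 (k=30): L=145 R=148
Round 3 (k=45): L=148 R=154

Answer: 148 154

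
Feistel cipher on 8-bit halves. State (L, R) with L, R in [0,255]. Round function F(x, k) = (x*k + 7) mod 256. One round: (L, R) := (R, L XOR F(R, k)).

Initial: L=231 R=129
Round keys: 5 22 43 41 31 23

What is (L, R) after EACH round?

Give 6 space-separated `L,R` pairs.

Answer: 129,107 107,184 184,132 132,147 147,80 80,164

Derivation:
Round 1 (k=5): L=129 R=107
Round 2 (k=22): L=107 R=184
Round 3 (k=43): L=184 R=132
Round 4 (k=41): L=132 R=147
Round 5 (k=31): L=147 R=80
Round 6 (k=23): L=80 R=164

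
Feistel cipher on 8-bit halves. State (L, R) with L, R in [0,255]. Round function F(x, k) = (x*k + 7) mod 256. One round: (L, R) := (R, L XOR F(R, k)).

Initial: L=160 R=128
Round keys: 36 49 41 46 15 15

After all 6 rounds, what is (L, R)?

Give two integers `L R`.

Answer: 8 66

Derivation:
Round 1 (k=36): L=128 R=167
Round 2 (k=49): L=167 R=126
Round 3 (k=41): L=126 R=146
Round 4 (k=46): L=146 R=61
Round 5 (k=15): L=61 R=8
Round 6 (k=15): L=8 R=66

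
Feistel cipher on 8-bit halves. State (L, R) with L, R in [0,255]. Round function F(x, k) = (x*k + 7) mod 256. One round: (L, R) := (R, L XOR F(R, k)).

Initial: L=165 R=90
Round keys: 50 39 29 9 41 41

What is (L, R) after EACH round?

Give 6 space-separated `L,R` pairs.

Round 1 (k=50): L=90 R=62
Round 2 (k=39): L=62 R=35
Round 3 (k=29): L=35 R=192
Round 4 (k=9): L=192 R=228
Round 5 (k=41): L=228 R=75
Round 6 (k=41): L=75 R=238

Answer: 90,62 62,35 35,192 192,228 228,75 75,238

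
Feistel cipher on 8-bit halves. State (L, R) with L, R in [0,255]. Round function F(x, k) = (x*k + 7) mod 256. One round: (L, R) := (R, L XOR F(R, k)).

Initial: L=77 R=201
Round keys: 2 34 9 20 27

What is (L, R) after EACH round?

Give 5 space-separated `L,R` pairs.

Round 1 (k=2): L=201 R=212
Round 2 (k=34): L=212 R=230
Round 3 (k=9): L=230 R=201
Round 4 (k=20): L=201 R=93
Round 5 (k=27): L=93 R=31

Answer: 201,212 212,230 230,201 201,93 93,31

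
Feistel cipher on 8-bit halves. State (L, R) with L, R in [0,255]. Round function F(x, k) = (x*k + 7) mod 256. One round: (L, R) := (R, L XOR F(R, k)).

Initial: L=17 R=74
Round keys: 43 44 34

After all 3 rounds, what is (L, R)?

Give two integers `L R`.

Round 1 (k=43): L=74 R=100
Round 2 (k=44): L=100 R=125
Round 3 (k=34): L=125 R=197

Answer: 125 197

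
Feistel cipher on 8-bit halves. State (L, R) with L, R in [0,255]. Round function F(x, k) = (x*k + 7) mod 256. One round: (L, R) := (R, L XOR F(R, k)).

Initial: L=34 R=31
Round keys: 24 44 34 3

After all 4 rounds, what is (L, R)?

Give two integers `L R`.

Round 1 (k=24): L=31 R=205
Round 2 (k=44): L=205 R=92
Round 3 (k=34): L=92 R=242
Round 4 (k=3): L=242 R=129

Answer: 242 129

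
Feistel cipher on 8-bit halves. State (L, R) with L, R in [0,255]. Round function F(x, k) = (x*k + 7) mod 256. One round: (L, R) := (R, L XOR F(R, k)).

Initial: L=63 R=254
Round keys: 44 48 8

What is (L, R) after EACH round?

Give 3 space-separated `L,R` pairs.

Round 1 (k=44): L=254 R=144
Round 2 (k=48): L=144 R=249
Round 3 (k=8): L=249 R=95

Answer: 254,144 144,249 249,95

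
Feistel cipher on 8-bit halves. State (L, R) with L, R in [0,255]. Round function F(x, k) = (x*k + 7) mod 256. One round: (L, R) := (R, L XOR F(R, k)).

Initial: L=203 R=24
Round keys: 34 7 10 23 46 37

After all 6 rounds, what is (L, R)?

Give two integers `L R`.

Round 1 (k=34): L=24 R=252
Round 2 (k=7): L=252 R=243
Round 3 (k=10): L=243 R=121
Round 4 (k=23): L=121 R=21
Round 5 (k=46): L=21 R=180
Round 6 (k=37): L=180 R=30

Answer: 180 30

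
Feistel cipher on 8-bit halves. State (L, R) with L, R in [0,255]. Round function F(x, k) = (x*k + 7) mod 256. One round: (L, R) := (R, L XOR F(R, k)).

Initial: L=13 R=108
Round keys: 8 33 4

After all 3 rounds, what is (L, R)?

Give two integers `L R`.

Answer: 221 17

Derivation:
Round 1 (k=8): L=108 R=106
Round 2 (k=33): L=106 R=221
Round 3 (k=4): L=221 R=17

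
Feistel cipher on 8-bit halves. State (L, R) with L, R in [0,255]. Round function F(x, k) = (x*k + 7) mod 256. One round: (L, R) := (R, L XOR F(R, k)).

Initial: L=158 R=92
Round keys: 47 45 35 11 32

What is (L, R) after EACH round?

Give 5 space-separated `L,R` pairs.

Round 1 (k=47): L=92 R=117
Round 2 (k=45): L=117 R=196
Round 3 (k=35): L=196 R=166
Round 4 (k=11): L=166 R=237
Round 5 (k=32): L=237 R=1

Answer: 92,117 117,196 196,166 166,237 237,1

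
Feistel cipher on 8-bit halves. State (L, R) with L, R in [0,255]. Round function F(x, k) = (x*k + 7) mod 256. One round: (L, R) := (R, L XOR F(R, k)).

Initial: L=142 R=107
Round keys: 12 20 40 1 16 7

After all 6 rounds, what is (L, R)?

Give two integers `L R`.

Answer: 21 19

Derivation:
Round 1 (k=12): L=107 R=133
Round 2 (k=20): L=133 R=0
Round 3 (k=40): L=0 R=130
Round 4 (k=1): L=130 R=137
Round 5 (k=16): L=137 R=21
Round 6 (k=7): L=21 R=19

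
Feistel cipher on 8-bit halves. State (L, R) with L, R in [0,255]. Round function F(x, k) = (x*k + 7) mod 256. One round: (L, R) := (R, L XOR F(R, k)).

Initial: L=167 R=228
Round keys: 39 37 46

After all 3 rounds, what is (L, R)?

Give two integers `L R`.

Answer: 159 253

Derivation:
Round 1 (k=39): L=228 R=100
Round 2 (k=37): L=100 R=159
Round 3 (k=46): L=159 R=253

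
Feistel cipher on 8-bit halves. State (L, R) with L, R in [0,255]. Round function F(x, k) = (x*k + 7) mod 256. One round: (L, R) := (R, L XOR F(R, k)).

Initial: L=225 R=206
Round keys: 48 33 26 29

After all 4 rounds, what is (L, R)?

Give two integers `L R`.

Answer: 147 109

Derivation:
Round 1 (k=48): L=206 R=70
Round 2 (k=33): L=70 R=195
Round 3 (k=26): L=195 R=147
Round 4 (k=29): L=147 R=109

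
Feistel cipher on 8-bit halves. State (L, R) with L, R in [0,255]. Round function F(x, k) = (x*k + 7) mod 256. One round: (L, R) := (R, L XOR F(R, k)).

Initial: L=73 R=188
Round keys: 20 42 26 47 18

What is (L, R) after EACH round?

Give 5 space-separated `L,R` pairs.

Round 1 (k=20): L=188 R=254
Round 2 (k=42): L=254 R=15
Round 3 (k=26): L=15 R=115
Round 4 (k=47): L=115 R=43
Round 5 (k=18): L=43 R=126

Answer: 188,254 254,15 15,115 115,43 43,126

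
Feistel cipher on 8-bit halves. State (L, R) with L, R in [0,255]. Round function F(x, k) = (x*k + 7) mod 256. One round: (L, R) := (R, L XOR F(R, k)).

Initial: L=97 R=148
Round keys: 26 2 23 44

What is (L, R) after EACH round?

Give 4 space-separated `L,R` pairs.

Round 1 (k=26): L=148 R=110
Round 2 (k=2): L=110 R=119
Round 3 (k=23): L=119 R=214
Round 4 (k=44): L=214 R=184

Answer: 148,110 110,119 119,214 214,184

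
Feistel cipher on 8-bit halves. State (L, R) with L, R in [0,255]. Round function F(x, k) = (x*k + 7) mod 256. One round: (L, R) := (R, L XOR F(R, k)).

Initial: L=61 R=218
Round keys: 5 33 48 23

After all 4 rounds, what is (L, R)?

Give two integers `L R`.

Round 1 (k=5): L=218 R=116
Round 2 (k=33): L=116 R=33
Round 3 (k=48): L=33 R=67
Round 4 (k=23): L=67 R=45

Answer: 67 45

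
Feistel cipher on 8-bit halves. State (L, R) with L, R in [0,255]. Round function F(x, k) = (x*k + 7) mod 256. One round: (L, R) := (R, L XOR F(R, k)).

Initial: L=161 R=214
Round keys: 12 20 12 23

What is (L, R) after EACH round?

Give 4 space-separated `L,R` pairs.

Answer: 214,174 174,73 73,221 221,171

Derivation:
Round 1 (k=12): L=214 R=174
Round 2 (k=20): L=174 R=73
Round 3 (k=12): L=73 R=221
Round 4 (k=23): L=221 R=171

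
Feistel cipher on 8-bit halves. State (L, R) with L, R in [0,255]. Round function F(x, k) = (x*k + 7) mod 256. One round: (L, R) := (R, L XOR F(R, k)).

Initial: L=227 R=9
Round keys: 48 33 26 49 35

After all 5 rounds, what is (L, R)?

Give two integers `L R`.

Round 1 (k=48): L=9 R=84
Round 2 (k=33): L=84 R=210
Round 3 (k=26): L=210 R=15
Round 4 (k=49): L=15 R=52
Round 5 (k=35): L=52 R=44

Answer: 52 44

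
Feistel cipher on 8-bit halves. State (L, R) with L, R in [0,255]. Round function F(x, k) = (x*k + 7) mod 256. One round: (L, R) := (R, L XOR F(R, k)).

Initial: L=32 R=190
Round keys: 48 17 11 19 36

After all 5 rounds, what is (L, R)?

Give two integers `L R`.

Round 1 (k=48): L=190 R=135
Round 2 (k=17): L=135 R=64
Round 3 (k=11): L=64 R=64
Round 4 (k=19): L=64 R=135
Round 5 (k=36): L=135 R=67

Answer: 135 67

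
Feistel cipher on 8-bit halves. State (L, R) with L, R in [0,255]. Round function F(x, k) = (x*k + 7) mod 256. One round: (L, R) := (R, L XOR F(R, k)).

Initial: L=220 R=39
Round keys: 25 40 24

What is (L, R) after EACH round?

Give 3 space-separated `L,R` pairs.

Round 1 (k=25): L=39 R=10
Round 2 (k=40): L=10 R=176
Round 3 (k=24): L=176 R=141

Answer: 39,10 10,176 176,141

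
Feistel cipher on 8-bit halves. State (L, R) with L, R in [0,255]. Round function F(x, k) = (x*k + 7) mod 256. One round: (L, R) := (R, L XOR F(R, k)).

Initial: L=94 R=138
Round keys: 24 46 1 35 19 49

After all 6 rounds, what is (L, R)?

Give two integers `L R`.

Answer: 39 149

Derivation:
Round 1 (k=24): L=138 R=169
Round 2 (k=46): L=169 R=239
Round 3 (k=1): L=239 R=95
Round 4 (k=35): L=95 R=235
Round 5 (k=19): L=235 R=39
Round 6 (k=49): L=39 R=149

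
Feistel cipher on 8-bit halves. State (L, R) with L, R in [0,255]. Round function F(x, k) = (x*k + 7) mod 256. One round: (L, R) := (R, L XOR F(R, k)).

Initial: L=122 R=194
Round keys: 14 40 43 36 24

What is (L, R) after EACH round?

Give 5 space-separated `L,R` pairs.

Answer: 194,217 217,45 45,79 79,14 14,24

Derivation:
Round 1 (k=14): L=194 R=217
Round 2 (k=40): L=217 R=45
Round 3 (k=43): L=45 R=79
Round 4 (k=36): L=79 R=14
Round 5 (k=24): L=14 R=24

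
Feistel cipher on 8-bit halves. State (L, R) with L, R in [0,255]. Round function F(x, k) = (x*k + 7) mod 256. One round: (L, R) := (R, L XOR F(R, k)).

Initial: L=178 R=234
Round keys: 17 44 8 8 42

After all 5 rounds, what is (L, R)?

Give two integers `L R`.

Round 1 (k=17): L=234 R=35
Round 2 (k=44): L=35 R=225
Round 3 (k=8): L=225 R=44
Round 4 (k=8): L=44 R=134
Round 5 (k=42): L=134 R=47

Answer: 134 47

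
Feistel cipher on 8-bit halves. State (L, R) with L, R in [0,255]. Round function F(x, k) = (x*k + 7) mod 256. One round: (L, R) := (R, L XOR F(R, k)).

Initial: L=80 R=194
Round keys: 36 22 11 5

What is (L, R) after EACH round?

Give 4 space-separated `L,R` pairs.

Round 1 (k=36): L=194 R=31
Round 2 (k=22): L=31 R=115
Round 3 (k=11): L=115 R=231
Round 4 (k=5): L=231 R=249

Answer: 194,31 31,115 115,231 231,249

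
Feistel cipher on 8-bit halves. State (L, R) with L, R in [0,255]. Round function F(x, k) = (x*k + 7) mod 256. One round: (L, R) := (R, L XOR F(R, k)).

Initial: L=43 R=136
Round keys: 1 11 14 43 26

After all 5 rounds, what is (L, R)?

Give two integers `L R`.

Round 1 (k=1): L=136 R=164
Round 2 (k=11): L=164 R=155
Round 3 (k=14): L=155 R=37
Round 4 (k=43): L=37 R=165
Round 5 (k=26): L=165 R=236

Answer: 165 236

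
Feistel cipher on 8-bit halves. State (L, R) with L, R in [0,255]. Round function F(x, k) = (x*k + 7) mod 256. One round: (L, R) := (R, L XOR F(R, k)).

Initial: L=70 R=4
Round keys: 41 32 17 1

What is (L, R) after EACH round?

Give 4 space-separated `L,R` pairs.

Round 1 (k=41): L=4 R=237
Round 2 (k=32): L=237 R=163
Round 3 (k=17): L=163 R=55
Round 4 (k=1): L=55 R=157

Answer: 4,237 237,163 163,55 55,157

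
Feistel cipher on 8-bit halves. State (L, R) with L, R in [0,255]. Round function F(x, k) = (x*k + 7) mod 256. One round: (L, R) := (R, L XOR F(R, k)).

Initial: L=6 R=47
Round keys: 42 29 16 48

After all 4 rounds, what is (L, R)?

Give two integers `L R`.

Answer: 44 94

Derivation:
Round 1 (k=42): L=47 R=187
Round 2 (k=29): L=187 R=25
Round 3 (k=16): L=25 R=44
Round 4 (k=48): L=44 R=94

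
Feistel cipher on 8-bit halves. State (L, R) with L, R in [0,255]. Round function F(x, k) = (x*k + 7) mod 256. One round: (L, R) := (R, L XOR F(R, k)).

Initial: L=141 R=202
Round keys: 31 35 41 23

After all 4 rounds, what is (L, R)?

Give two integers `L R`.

Answer: 92 86

Derivation:
Round 1 (k=31): L=202 R=240
Round 2 (k=35): L=240 R=29
Round 3 (k=41): L=29 R=92
Round 4 (k=23): L=92 R=86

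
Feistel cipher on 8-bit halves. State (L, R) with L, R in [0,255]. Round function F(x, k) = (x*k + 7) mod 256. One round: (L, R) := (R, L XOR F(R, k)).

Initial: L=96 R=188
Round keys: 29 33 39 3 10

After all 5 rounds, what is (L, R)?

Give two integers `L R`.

Answer: 139 151

Derivation:
Round 1 (k=29): L=188 R=51
Round 2 (k=33): L=51 R=38
Round 3 (k=39): L=38 R=226
Round 4 (k=3): L=226 R=139
Round 5 (k=10): L=139 R=151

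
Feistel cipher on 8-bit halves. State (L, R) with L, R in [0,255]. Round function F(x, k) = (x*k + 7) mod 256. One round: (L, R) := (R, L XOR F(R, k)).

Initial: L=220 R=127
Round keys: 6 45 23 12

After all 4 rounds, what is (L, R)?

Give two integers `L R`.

Answer: 141 60

Derivation:
Round 1 (k=6): L=127 R=221
Round 2 (k=45): L=221 R=159
Round 3 (k=23): L=159 R=141
Round 4 (k=12): L=141 R=60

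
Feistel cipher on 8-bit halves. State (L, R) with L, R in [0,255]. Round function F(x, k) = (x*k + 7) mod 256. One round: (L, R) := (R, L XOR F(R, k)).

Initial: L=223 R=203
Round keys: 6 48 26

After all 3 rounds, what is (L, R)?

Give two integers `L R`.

Answer: 236 233

Derivation:
Round 1 (k=6): L=203 R=22
Round 2 (k=48): L=22 R=236
Round 3 (k=26): L=236 R=233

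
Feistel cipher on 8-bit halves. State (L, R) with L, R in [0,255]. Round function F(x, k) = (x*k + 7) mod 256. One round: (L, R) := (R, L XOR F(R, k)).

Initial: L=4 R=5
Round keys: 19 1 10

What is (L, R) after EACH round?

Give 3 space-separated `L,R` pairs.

Round 1 (k=19): L=5 R=98
Round 2 (k=1): L=98 R=108
Round 3 (k=10): L=108 R=93

Answer: 5,98 98,108 108,93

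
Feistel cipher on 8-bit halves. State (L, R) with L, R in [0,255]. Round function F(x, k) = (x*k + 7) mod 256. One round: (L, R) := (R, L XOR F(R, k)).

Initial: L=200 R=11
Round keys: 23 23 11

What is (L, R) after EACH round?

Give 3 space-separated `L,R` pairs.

Answer: 11,204 204,80 80,187

Derivation:
Round 1 (k=23): L=11 R=204
Round 2 (k=23): L=204 R=80
Round 3 (k=11): L=80 R=187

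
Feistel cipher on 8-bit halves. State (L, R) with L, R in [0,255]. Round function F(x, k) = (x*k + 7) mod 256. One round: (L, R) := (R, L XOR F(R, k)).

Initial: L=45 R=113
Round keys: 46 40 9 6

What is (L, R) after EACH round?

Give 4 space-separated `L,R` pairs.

Answer: 113,120 120,182 182,21 21,51

Derivation:
Round 1 (k=46): L=113 R=120
Round 2 (k=40): L=120 R=182
Round 3 (k=9): L=182 R=21
Round 4 (k=6): L=21 R=51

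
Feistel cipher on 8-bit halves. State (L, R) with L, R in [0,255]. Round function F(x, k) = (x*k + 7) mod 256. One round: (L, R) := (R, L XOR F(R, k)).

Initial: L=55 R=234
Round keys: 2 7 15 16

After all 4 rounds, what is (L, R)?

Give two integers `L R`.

Round 1 (k=2): L=234 R=236
Round 2 (k=7): L=236 R=145
Round 3 (k=15): L=145 R=106
Round 4 (k=16): L=106 R=54

Answer: 106 54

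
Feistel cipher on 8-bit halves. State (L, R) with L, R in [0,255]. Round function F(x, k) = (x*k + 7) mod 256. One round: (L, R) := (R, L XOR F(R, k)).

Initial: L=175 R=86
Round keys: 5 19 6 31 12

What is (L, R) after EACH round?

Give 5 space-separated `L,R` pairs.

Round 1 (k=5): L=86 R=26
Round 2 (k=19): L=26 R=163
Round 3 (k=6): L=163 R=195
Round 4 (k=31): L=195 R=7
Round 5 (k=12): L=7 R=152

Answer: 86,26 26,163 163,195 195,7 7,152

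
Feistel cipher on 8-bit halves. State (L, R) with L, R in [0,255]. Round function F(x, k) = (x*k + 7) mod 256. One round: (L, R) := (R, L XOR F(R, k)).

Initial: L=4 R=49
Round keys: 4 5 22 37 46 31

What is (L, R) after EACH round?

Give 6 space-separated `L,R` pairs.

Answer: 49,207 207,35 35,198 198,134 134,221 221,76

Derivation:
Round 1 (k=4): L=49 R=207
Round 2 (k=5): L=207 R=35
Round 3 (k=22): L=35 R=198
Round 4 (k=37): L=198 R=134
Round 5 (k=46): L=134 R=221
Round 6 (k=31): L=221 R=76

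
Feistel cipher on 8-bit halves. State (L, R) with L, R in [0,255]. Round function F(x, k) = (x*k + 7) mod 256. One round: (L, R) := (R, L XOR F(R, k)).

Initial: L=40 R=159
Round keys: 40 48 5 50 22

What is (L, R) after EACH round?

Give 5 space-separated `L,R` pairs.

Round 1 (k=40): L=159 R=247
Round 2 (k=48): L=247 R=200
Round 3 (k=5): L=200 R=24
Round 4 (k=50): L=24 R=127
Round 5 (k=22): L=127 R=233

Answer: 159,247 247,200 200,24 24,127 127,233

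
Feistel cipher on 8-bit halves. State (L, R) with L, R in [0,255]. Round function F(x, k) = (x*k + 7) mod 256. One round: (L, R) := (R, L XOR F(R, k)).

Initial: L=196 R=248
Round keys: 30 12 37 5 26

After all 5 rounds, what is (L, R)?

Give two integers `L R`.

Answer: 99 0

Derivation:
Round 1 (k=30): L=248 R=211
Round 2 (k=12): L=211 R=19
Round 3 (k=37): L=19 R=21
Round 4 (k=5): L=21 R=99
Round 5 (k=26): L=99 R=0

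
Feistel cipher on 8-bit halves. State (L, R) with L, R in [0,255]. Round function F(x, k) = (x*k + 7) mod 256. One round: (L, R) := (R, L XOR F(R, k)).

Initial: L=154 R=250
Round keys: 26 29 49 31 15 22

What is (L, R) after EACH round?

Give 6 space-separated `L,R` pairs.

Round 1 (k=26): L=250 R=241
Round 2 (k=29): L=241 R=174
Round 3 (k=49): L=174 R=164
Round 4 (k=31): L=164 R=77
Round 5 (k=15): L=77 R=46
Round 6 (k=22): L=46 R=182

Answer: 250,241 241,174 174,164 164,77 77,46 46,182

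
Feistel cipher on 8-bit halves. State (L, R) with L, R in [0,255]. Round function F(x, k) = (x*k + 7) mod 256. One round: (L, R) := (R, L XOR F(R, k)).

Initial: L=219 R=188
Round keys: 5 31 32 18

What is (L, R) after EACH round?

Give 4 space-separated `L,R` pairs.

Answer: 188,104 104,35 35,15 15,54

Derivation:
Round 1 (k=5): L=188 R=104
Round 2 (k=31): L=104 R=35
Round 3 (k=32): L=35 R=15
Round 4 (k=18): L=15 R=54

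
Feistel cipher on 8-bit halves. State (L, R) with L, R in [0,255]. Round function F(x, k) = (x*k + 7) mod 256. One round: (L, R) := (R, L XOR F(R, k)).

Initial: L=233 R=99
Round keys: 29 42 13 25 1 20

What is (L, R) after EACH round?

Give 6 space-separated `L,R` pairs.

Round 1 (k=29): L=99 R=215
Round 2 (k=42): L=215 R=46
Round 3 (k=13): L=46 R=138
Round 4 (k=25): L=138 R=175
Round 5 (k=1): L=175 R=60
Round 6 (k=20): L=60 R=24

Answer: 99,215 215,46 46,138 138,175 175,60 60,24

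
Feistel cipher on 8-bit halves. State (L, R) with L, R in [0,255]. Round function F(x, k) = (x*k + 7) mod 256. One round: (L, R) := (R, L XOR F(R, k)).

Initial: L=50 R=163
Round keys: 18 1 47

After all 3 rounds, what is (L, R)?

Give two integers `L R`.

Answer: 245 77

Derivation:
Round 1 (k=18): L=163 R=79
Round 2 (k=1): L=79 R=245
Round 3 (k=47): L=245 R=77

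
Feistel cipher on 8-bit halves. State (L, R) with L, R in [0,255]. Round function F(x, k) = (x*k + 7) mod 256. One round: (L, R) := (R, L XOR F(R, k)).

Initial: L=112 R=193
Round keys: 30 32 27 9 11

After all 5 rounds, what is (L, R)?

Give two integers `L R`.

Round 1 (k=30): L=193 R=213
Round 2 (k=32): L=213 R=102
Round 3 (k=27): L=102 R=28
Round 4 (k=9): L=28 R=101
Round 5 (k=11): L=101 R=66

Answer: 101 66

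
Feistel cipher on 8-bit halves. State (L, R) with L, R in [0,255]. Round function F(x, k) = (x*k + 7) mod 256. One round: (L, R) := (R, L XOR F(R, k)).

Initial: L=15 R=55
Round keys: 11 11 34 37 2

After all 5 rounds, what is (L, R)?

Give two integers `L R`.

Answer: 170 37

Derivation:
Round 1 (k=11): L=55 R=107
Round 2 (k=11): L=107 R=151
Round 3 (k=34): L=151 R=126
Round 4 (k=37): L=126 R=170
Round 5 (k=2): L=170 R=37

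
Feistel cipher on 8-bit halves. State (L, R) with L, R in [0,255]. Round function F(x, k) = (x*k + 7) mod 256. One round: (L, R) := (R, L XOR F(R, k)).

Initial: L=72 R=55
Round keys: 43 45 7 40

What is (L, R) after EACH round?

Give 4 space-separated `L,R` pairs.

Answer: 55,12 12,20 20,159 159,203

Derivation:
Round 1 (k=43): L=55 R=12
Round 2 (k=45): L=12 R=20
Round 3 (k=7): L=20 R=159
Round 4 (k=40): L=159 R=203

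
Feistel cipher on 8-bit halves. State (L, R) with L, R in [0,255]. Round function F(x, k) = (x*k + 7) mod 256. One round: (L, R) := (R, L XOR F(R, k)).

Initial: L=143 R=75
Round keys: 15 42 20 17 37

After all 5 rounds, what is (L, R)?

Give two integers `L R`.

Round 1 (k=15): L=75 R=227
Round 2 (k=42): L=227 R=14
Round 3 (k=20): L=14 R=252
Round 4 (k=17): L=252 R=205
Round 5 (k=37): L=205 R=84

Answer: 205 84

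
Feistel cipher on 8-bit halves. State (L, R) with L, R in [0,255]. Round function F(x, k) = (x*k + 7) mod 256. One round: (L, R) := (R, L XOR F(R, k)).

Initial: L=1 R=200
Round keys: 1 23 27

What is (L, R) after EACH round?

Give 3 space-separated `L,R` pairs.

Round 1 (k=1): L=200 R=206
Round 2 (k=23): L=206 R=65
Round 3 (k=27): L=65 R=44

Answer: 200,206 206,65 65,44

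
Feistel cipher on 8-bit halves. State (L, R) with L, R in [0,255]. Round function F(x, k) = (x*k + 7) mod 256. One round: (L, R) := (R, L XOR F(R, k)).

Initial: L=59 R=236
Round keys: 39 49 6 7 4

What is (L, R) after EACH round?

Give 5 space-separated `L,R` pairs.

Round 1 (k=39): L=236 R=192
Round 2 (k=49): L=192 R=43
Round 3 (k=6): L=43 R=201
Round 4 (k=7): L=201 R=173
Round 5 (k=4): L=173 R=114

Answer: 236,192 192,43 43,201 201,173 173,114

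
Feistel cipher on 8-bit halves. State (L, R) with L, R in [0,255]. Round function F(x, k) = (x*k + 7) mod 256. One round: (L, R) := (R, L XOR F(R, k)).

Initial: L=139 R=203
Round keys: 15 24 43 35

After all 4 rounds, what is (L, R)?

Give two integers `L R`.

Answer: 180 199

Derivation:
Round 1 (k=15): L=203 R=103
Round 2 (k=24): L=103 R=100
Round 3 (k=43): L=100 R=180
Round 4 (k=35): L=180 R=199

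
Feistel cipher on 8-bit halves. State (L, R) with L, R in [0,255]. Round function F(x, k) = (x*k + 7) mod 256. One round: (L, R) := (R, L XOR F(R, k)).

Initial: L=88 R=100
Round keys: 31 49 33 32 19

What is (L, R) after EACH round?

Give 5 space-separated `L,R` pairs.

Round 1 (k=31): L=100 R=123
Round 2 (k=49): L=123 R=246
Round 3 (k=33): L=246 R=198
Round 4 (k=32): L=198 R=49
Round 5 (k=19): L=49 R=108

Answer: 100,123 123,246 246,198 198,49 49,108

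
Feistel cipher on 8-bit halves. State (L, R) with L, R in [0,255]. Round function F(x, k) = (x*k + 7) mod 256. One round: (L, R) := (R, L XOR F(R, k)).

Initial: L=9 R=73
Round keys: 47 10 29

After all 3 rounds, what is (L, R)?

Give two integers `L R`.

Answer: 68 220

Derivation:
Round 1 (k=47): L=73 R=103
Round 2 (k=10): L=103 R=68
Round 3 (k=29): L=68 R=220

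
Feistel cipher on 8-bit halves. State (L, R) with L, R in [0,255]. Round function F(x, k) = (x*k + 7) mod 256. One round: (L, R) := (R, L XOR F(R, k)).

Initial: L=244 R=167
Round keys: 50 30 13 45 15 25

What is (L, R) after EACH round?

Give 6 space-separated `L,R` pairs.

Answer: 167,81 81,34 34,144 144,117 117,114 114,92

Derivation:
Round 1 (k=50): L=167 R=81
Round 2 (k=30): L=81 R=34
Round 3 (k=13): L=34 R=144
Round 4 (k=45): L=144 R=117
Round 5 (k=15): L=117 R=114
Round 6 (k=25): L=114 R=92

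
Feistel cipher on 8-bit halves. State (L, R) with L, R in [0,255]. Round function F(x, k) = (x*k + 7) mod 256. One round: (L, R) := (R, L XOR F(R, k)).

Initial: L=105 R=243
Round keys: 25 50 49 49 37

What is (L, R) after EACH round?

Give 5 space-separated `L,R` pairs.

Answer: 243,171 171,158 158,238 238,11 11,112

Derivation:
Round 1 (k=25): L=243 R=171
Round 2 (k=50): L=171 R=158
Round 3 (k=49): L=158 R=238
Round 4 (k=49): L=238 R=11
Round 5 (k=37): L=11 R=112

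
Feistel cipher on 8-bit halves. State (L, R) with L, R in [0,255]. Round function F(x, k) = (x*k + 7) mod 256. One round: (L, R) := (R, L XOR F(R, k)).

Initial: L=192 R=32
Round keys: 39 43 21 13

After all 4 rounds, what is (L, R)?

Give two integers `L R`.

Answer: 236 183

Derivation:
Round 1 (k=39): L=32 R=39
Round 2 (k=43): L=39 R=180
Round 3 (k=21): L=180 R=236
Round 4 (k=13): L=236 R=183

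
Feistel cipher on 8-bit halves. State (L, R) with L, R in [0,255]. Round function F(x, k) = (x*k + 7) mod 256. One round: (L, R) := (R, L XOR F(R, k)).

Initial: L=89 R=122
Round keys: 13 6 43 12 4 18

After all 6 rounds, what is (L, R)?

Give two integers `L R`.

Answer: 233 155

Derivation:
Round 1 (k=13): L=122 R=96
Round 2 (k=6): L=96 R=61
Round 3 (k=43): L=61 R=38
Round 4 (k=12): L=38 R=242
Round 5 (k=4): L=242 R=233
Round 6 (k=18): L=233 R=155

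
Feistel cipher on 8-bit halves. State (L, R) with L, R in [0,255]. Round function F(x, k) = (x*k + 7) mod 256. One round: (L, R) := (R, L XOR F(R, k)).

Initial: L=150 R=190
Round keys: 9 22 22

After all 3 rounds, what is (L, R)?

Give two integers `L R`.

Round 1 (k=9): L=190 R=35
Round 2 (k=22): L=35 R=183
Round 3 (k=22): L=183 R=226

Answer: 183 226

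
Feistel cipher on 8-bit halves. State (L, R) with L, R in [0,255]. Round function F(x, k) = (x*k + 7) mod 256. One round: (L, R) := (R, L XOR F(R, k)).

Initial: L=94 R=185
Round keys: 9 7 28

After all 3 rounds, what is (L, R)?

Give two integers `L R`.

Round 1 (k=9): L=185 R=214
Round 2 (k=7): L=214 R=88
Round 3 (k=28): L=88 R=113

Answer: 88 113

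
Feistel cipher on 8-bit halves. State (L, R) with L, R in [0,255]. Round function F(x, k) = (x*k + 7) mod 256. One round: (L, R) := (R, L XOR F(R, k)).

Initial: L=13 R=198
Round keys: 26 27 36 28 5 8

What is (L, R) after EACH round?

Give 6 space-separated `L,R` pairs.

Round 1 (k=26): L=198 R=46
Round 2 (k=27): L=46 R=39
Round 3 (k=36): L=39 R=173
Round 4 (k=28): L=173 R=212
Round 5 (k=5): L=212 R=134
Round 6 (k=8): L=134 R=227

Answer: 198,46 46,39 39,173 173,212 212,134 134,227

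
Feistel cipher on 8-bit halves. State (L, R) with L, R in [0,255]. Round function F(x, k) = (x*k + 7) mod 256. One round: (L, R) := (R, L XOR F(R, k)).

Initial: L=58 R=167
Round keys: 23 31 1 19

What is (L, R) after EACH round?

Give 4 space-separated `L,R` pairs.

Answer: 167,50 50,178 178,139 139,234

Derivation:
Round 1 (k=23): L=167 R=50
Round 2 (k=31): L=50 R=178
Round 3 (k=1): L=178 R=139
Round 4 (k=19): L=139 R=234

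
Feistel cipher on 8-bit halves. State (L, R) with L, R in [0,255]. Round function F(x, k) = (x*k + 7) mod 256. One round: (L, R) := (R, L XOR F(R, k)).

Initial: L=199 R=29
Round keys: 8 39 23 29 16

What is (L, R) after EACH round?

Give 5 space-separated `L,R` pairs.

Answer: 29,40 40,2 2,29 29,82 82,58

Derivation:
Round 1 (k=8): L=29 R=40
Round 2 (k=39): L=40 R=2
Round 3 (k=23): L=2 R=29
Round 4 (k=29): L=29 R=82
Round 5 (k=16): L=82 R=58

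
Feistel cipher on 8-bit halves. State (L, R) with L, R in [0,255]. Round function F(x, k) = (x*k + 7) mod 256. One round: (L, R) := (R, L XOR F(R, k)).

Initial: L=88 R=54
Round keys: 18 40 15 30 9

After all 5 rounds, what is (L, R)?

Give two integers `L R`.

Answer: 20 62

Derivation:
Round 1 (k=18): L=54 R=139
Round 2 (k=40): L=139 R=137
Round 3 (k=15): L=137 R=133
Round 4 (k=30): L=133 R=20
Round 5 (k=9): L=20 R=62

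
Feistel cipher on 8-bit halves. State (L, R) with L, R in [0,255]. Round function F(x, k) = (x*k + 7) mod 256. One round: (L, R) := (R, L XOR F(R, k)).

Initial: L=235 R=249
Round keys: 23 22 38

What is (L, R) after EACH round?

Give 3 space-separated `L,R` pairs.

Answer: 249,141 141,220 220,34

Derivation:
Round 1 (k=23): L=249 R=141
Round 2 (k=22): L=141 R=220
Round 3 (k=38): L=220 R=34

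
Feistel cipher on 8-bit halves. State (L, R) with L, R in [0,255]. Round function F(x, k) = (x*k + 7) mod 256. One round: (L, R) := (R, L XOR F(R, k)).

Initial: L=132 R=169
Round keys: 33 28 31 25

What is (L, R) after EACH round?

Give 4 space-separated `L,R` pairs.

Round 1 (k=33): L=169 R=84
Round 2 (k=28): L=84 R=158
Round 3 (k=31): L=158 R=125
Round 4 (k=25): L=125 R=162

Answer: 169,84 84,158 158,125 125,162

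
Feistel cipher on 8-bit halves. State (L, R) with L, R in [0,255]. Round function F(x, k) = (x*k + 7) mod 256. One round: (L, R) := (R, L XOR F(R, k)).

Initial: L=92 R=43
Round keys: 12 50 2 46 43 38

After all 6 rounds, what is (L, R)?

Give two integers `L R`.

Round 1 (k=12): L=43 R=87
Round 2 (k=50): L=87 R=46
Round 3 (k=2): L=46 R=52
Round 4 (k=46): L=52 R=113
Round 5 (k=43): L=113 R=54
Round 6 (k=38): L=54 R=122

Answer: 54 122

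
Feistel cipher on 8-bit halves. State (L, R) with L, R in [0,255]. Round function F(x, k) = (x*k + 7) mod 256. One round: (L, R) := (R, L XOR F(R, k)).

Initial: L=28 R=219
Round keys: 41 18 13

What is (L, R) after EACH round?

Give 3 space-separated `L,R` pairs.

Answer: 219,6 6,168 168,137

Derivation:
Round 1 (k=41): L=219 R=6
Round 2 (k=18): L=6 R=168
Round 3 (k=13): L=168 R=137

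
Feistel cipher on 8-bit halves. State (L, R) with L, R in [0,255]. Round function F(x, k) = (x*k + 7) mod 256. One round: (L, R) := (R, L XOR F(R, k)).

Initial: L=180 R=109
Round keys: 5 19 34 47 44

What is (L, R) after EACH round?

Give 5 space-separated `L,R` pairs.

Answer: 109,156 156,246 246,47 47,94 94,0

Derivation:
Round 1 (k=5): L=109 R=156
Round 2 (k=19): L=156 R=246
Round 3 (k=34): L=246 R=47
Round 4 (k=47): L=47 R=94
Round 5 (k=44): L=94 R=0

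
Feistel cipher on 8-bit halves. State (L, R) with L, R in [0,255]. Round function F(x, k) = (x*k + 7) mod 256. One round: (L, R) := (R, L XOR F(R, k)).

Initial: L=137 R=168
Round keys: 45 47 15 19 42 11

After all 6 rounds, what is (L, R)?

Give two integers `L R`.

Answer: 171 118

Derivation:
Round 1 (k=45): L=168 R=6
Round 2 (k=47): L=6 R=137
Round 3 (k=15): L=137 R=8
Round 4 (k=19): L=8 R=22
Round 5 (k=42): L=22 R=171
Round 6 (k=11): L=171 R=118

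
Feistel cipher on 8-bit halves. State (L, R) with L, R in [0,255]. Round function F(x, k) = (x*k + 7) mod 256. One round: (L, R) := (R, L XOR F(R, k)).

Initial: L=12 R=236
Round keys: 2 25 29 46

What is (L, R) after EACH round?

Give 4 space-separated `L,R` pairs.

Round 1 (k=2): L=236 R=211
Round 2 (k=25): L=211 R=78
Round 3 (k=29): L=78 R=14
Round 4 (k=46): L=14 R=197

Answer: 236,211 211,78 78,14 14,197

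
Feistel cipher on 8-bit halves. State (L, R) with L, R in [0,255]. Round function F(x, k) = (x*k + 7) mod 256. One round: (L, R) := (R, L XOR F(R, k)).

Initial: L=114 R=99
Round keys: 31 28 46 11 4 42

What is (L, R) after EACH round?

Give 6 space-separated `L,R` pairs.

Round 1 (k=31): L=99 R=118
Round 2 (k=28): L=118 R=140
Round 3 (k=46): L=140 R=89
Round 4 (k=11): L=89 R=86
Round 5 (k=4): L=86 R=6
Round 6 (k=42): L=6 R=85

Answer: 99,118 118,140 140,89 89,86 86,6 6,85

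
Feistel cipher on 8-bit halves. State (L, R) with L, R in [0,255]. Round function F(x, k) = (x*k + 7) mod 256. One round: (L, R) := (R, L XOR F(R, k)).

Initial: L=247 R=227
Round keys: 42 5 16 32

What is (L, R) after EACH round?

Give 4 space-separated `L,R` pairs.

Round 1 (k=42): L=227 R=178
Round 2 (k=5): L=178 R=98
Round 3 (k=16): L=98 R=149
Round 4 (k=32): L=149 R=197

Answer: 227,178 178,98 98,149 149,197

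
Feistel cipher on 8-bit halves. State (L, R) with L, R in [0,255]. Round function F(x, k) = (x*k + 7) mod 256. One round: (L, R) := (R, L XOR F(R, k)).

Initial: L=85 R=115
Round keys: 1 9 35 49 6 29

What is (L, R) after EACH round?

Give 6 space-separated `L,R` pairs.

Answer: 115,47 47,221 221,17 17,149 149,148 148,94

Derivation:
Round 1 (k=1): L=115 R=47
Round 2 (k=9): L=47 R=221
Round 3 (k=35): L=221 R=17
Round 4 (k=49): L=17 R=149
Round 5 (k=6): L=149 R=148
Round 6 (k=29): L=148 R=94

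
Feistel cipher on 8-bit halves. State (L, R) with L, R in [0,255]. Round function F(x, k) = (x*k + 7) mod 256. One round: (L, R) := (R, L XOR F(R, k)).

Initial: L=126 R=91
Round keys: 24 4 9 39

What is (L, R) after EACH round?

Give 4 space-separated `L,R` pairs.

Answer: 91,241 241,144 144,230 230,129

Derivation:
Round 1 (k=24): L=91 R=241
Round 2 (k=4): L=241 R=144
Round 3 (k=9): L=144 R=230
Round 4 (k=39): L=230 R=129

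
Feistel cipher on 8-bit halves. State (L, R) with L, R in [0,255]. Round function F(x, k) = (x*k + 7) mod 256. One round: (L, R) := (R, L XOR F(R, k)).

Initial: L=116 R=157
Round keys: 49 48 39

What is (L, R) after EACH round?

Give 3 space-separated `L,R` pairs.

Answer: 157,96 96,154 154,29

Derivation:
Round 1 (k=49): L=157 R=96
Round 2 (k=48): L=96 R=154
Round 3 (k=39): L=154 R=29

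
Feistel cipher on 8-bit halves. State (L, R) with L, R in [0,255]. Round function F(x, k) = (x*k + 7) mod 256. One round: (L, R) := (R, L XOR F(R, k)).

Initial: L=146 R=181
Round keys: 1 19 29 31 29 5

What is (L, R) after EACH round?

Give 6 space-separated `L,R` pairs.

Round 1 (k=1): L=181 R=46
Round 2 (k=19): L=46 R=196
Round 3 (k=29): L=196 R=21
Round 4 (k=31): L=21 R=86
Round 5 (k=29): L=86 R=208
Round 6 (k=5): L=208 R=65

Answer: 181,46 46,196 196,21 21,86 86,208 208,65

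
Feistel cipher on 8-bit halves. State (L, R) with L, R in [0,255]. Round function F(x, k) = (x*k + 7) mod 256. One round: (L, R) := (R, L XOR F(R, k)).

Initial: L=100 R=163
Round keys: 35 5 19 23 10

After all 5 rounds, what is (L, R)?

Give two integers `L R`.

Round 1 (k=35): L=163 R=52
Round 2 (k=5): L=52 R=168
Round 3 (k=19): L=168 R=75
Round 4 (k=23): L=75 R=108
Round 5 (k=10): L=108 R=116

Answer: 108 116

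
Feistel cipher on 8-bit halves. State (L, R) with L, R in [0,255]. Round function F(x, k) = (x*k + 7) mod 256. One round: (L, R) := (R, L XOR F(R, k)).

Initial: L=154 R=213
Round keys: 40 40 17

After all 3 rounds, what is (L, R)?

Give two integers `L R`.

Round 1 (k=40): L=213 R=213
Round 2 (k=40): L=213 R=154
Round 3 (k=17): L=154 R=148

Answer: 154 148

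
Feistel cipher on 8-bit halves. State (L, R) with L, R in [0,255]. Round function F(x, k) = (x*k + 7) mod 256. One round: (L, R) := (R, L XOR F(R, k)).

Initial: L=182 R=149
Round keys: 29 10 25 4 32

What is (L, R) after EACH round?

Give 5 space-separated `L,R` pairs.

Round 1 (k=29): L=149 R=94
Round 2 (k=10): L=94 R=38
Round 3 (k=25): L=38 R=227
Round 4 (k=4): L=227 R=181
Round 5 (k=32): L=181 R=68

Answer: 149,94 94,38 38,227 227,181 181,68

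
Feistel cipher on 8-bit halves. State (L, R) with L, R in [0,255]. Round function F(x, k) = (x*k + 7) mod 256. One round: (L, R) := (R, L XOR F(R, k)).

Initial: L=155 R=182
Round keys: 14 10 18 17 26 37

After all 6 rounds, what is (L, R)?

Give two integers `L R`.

Round 1 (k=14): L=182 R=96
Round 2 (k=10): L=96 R=113
Round 3 (k=18): L=113 R=153
Round 4 (k=17): L=153 R=65
Round 5 (k=26): L=65 R=56
Round 6 (k=37): L=56 R=94

Answer: 56 94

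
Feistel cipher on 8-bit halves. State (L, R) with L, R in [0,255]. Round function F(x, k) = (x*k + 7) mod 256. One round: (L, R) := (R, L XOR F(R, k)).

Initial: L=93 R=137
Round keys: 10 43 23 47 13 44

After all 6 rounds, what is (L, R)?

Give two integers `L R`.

Answer: 186 243

Derivation:
Round 1 (k=10): L=137 R=60
Round 2 (k=43): L=60 R=146
Round 3 (k=23): L=146 R=25
Round 4 (k=47): L=25 R=12
Round 5 (k=13): L=12 R=186
Round 6 (k=44): L=186 R=243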